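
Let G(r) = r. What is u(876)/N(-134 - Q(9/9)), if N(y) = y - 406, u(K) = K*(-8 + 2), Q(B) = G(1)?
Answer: 5256/541 ≈ 9.7153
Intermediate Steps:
Q(B) = 1
u(K) = -6*K (u(K) = K*(-6) = -6*K)
N(y) = -406 + y
u(876)/N(-134 - Q(9/9)) = (-6*876)/(-406 + (-134 - 1*1)) = -5256/(-406 + (-134 - 1)) = -5256/(-406 - 135) = -5256/(-541) = -5256*(-1/541) = 5256/541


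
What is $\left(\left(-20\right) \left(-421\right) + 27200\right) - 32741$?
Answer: $2879$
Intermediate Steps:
$\left(\left(-20\right) \left(-421\right) + 27200\right) - 32741 = \left(8420 + 27200\right) - 32741 = 35620 - 32741 = 2879$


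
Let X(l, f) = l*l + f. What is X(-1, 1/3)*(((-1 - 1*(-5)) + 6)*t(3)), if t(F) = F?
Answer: 40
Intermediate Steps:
X(l, f) = f + l**2 (X(l, f) = l**2 + f = f + l**2)
X(-1, 1/3)*(((-1 - 1*(-5)) + 6)*t(3)) = (1/3 + (-1)**2)*(((-1 - 1*(-5)) + 6)*3) = (1/3 + 1)*(((-1 + 5) + 6)*3) = 4*((4 + 6)*3)/3 = 4*(10*3)/3 = (4/3)*30 = 40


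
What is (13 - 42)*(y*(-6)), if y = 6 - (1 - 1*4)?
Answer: 1566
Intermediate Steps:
y = 9 (y = 6 - (1 - 4) = 6 - 1*(-3) = 6 + 3 = 9)
(13 - 42)*(y*(-6)) = (13 - 42)*(9*(-6)) = -29*(-54) = 1566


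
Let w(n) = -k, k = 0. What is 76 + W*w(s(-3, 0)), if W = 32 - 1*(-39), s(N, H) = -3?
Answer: 76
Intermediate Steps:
w(n) = 0 (w(n) = -1*0 = 0)
W = 71 (W = 32 + 39 = 71)
76 + W*w(s(-3, 0)) = 76 + 71*0 = 76 + 0 = 76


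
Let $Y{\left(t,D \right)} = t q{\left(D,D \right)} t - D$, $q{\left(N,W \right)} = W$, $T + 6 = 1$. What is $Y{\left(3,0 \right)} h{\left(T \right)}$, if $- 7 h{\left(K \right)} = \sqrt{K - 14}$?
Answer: $0$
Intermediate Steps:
$T = -5$ ($T = -6 + 1 = -5$)
$Y{\left(t,D \right)} = - D + D t^{2}$ ($Y{\left(t,D \right)} = t D t - D = D t t - D = D t^{2} - D = - D + D t^{2}$)
$h{\left(K \right)} = - \frac{\sqrt{-14 + K}}{7}$ ($h{\left(K \right)} = - \frac{\sqrt{K - 14}}{7} = - \frac{\sqrt{-14 + K}}{7}$)
$Y{\left(3,0 \right)} h{\left(T \right)} = 0 \left(-1 + 3^{2}\right) \left(- \frac{\sqrt{-14 - 5}}{7}\right) = 0 \left(-1 + 9\right) \left(- \frac{\sqrt{-19}}{7}\right) = 0 \cdot 8 \left(- \frac{i \sqrt{19}}{7}\right) = 0 \left(- \frac{i \sqrt{19}}{7}\right) = 0$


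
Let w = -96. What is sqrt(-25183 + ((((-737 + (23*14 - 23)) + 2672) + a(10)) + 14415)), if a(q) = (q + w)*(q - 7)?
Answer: 2*I*sqrt(2198) ≈ 93.766*I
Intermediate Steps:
a(q) = (-96 + q)*(-7 + q) (a(q) = (q - 96)*(q - 7) = (-96 + q)*(-7 + q))
sqrt(-25183 + ((((-737 + (23*14 - 23)) + 2672) + a(10)) + 14415)) = sqrt(-25183 + ((((-737 + (23*14 - 23)) + 2672) + (672 + 10**2 - 103*10)) + 14415)) = sqrt(-25183 + ((((-737 + (322 - 23)) + 2672) + (672 + 100 - 1030)) + 14415)) = sqrt(-25183 + ((((-737 + 299) + 2672) - 258) + 14415)) = sqrt(-25183 + (((-438 + 2672) - 258) + 14415)) = sqrt(-25183 + ((2234 - 258) + 14415)) = sqrt(-25183 + (1976 + 14415)) = sqrt(-25183 + 16391) = sqrt(-8792) = 2*I*sqrt(2198)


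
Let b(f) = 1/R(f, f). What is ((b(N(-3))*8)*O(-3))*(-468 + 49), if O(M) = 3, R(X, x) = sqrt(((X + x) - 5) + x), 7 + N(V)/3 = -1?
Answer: 10056*I*sqrt(77)/77 ≈ 1146.0*I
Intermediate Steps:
N(V) = -24 (N(V) = -21 + 3*(-1) = -21 - 3 = -24)
R(X, x) = sqrt(-5 + X + 2*x) (R(X, x) = sqrt((-5 + X + x) + x) = sqrt(-5 + X + 2*x))
b(f) = 1/sqrt(-5 + 3*f) (b(f) = 1/(sqrt(-5 + f + 2*f)) = 1/(sqrt(-5 + 3*f)) = 1/sqrt(-5 + 3*f))
((b(N(-3))*8)*O(-3))*(-468 + 49) = ((8/sqrt(-5 + 3*(-24)))*3)*(-468 + 49) = ((8/sqrt(-5 - 72))*3)*(-419) = ((8/sqrt(-77))*3)*(-419) = ((-I*sqrt(77)/77*8)*3)*(-419) = (-8*I*sqrt(77)/77*3)*(-419) = -24*I*sqrt(77)/77*(-419) = 10056*I*sqrt(77)/77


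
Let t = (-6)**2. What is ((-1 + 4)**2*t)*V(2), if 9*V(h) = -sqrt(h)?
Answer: -36*sqrt(2) ≈ -50.912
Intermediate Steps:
V(h) = -sqrt(h)/9 (V(h) = (-sqrt(h))/9 = -sqrt(h)/9)
t = 36
((-1 + 4)**2*t)*V(2) = ((-1 + 4)**2*36)*(-sqrt(2)/9) = (3**2*36)*(-sqrt(2)/9) = (9*36)*(-sqrt(2)/9) = 324*(-sqrt(2)/9) = -36*sqrt(2)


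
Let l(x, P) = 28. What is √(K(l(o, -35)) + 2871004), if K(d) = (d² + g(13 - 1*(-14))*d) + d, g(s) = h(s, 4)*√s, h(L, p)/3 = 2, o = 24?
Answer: 2*√(717954 + 126*√3) ≈ 1694.9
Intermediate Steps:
h(L, p) = 6 (h(L, p) = 3*2 = 6)
g(s) = 6*√s
K(d) = d + d² + 18*d*√3 (K(d) = (d² + (6*√(13 - 1*(-14)))*d) + d = (d² + (6*√(13 + 14))*d) + d = (d² + (6*√27)*d) + d = (d² + (6*(3*√3))*d) + d = (d² + (18*√3)*d) + d = (d² + 18*d*√3) + d = d + d² + 18*d*√3)
√(K(l(o, -35)) + 2871004) = √(28*(1 + 28 + 18*√3) + 2871004) = √(28*(29 + 18*√3) + 2871004) = √((812 + 504*√3) + 2871004) = √(2871816 + 504*√3)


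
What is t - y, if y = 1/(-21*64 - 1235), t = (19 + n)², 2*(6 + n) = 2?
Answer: 505485/2579 ≈ 196.00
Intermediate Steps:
n = -5 (n = -6 + (½)*2 = -6 + 1 = -5)
t = 196 (t = (19 - 5)² = 14² = 196)
y = -1/2579 (y = 1/(-1344 - 1235) = 1/(-2579) = -1/2579 ≈ -0.00038775)
t - y = 196 - 1*(-1/2579) = 196 + 1/2579 = 505485/2579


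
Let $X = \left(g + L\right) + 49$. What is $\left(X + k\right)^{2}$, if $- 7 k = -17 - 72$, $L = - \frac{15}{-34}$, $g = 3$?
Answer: $\frac{240467049}{56644} \approx 4245.2$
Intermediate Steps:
$L = \frac{15}{34}$ ($L = \left(-15\right) \left(- \frac{1}{34}\right) = \frac{15}{34} \approx 0.44118$)
$k = \frac{89}{7}$ ($k = - \frac{-17 - 72}{7} = \left(- \frac{1}{7}\right) \left(-89\right) = \frac{89}{7} \approx 12.714$)
$X = \frac{1783}{34}$ ($X = \left(3 + \frac{15}{34}\right) + 49 = \frac{117}{34} + 49 = \frac{1783}{34} \approx 52.441$)
$\left(X + k\right)^{2} = \left(\frac{1783}{34} + \frac{89}{7}\right)^{2} = \left(\frac{15507}{238}\right)^{2} = \frac{240467049}{56644}$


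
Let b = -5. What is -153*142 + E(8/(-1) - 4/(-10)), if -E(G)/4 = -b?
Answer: -21746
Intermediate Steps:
E(G) = -20 (E(G) = -(-4)*(-5) = -4*5 = -20)
-153*142 + E(8/(-1) - 4/(-10)) = -153*142 - 20 = -21726 - 20 = -21746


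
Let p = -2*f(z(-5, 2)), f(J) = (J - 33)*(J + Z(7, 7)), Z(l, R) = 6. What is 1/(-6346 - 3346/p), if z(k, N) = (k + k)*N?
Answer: -106/672437 ≈ -0.00015764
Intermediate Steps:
z(k, N) = 2*N*k (z(k, N) = (2*k)*N = 2*N*k)
f(J) = (-33 + J)*(6 + J) (f(J) = (J - 33)*(J + 6) = (-33 + J)*(6 + J))
p = -1484 (p = -2*(-198 + (2*2*(-5))² - 54*2*(-5)) = -2*(-198 + (-20)² - 27*(-20)) = -2*(-198 + 400 + 540) = -2*742 = -1484)
1/(-6346 - 3346/p) = 1/(-6346 - 3346/(-1484)) = 1/(-6346 - 3346*(-1/1484)) = 1/(-6346 + 239/106) = 1/(-672437/106) = -106/672437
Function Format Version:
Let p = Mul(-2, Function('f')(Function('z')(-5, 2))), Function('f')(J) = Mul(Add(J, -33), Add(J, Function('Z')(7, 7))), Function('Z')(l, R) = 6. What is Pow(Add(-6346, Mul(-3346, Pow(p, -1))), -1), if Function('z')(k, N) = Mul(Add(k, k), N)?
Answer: Rational(-106, 672437) ≈ -0.00015764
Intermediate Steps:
Function('z')(k, N) = Mul(2, N, k) (Function('z')(k, N) = Mul(Mul(2, k), N) = Mul(2, N, k))
Function('f')(J) = Mul(Add(-33, J), Add(6, J)) (Function('f')(J) = Mul(Add(J, -33), Add(J, 6)) = Mul(Add(-33, J), Add(6, J)))
p = -1484 (p = Mul(-2, Add(-198, Pow(Mul(2, 2, -5), 2), Mul(-27, Mul(2, 2, -5)))) = Mul(-2, Add(-198, Pow(-20, 2), Mul(-27, -20))) = Mul(-2, Add(-198, 400, 540)) = Mul(-2, 742) = -1484)
Pow(Add(-6346, Mul(-3346, Pow(p, -1))), -1) = Pow(Add(-6346, Mul(-3346, Pow(-1484, -1))), -1) = Pow(Add(-6346, Mul(-3346, Rational(-1, 1484))), -1) = Pow(Add(-6346, Rational(239, 106)), -1) = Pow(Rational(-672437, 106), -1) = Rational(-106, 672437)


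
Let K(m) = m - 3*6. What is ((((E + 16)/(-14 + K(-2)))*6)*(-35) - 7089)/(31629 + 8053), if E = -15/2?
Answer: -14073/79364 ≈ -0.17732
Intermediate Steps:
K(m) = -18 + m (K(m) = m - 18 = -18 + m)
E = -15/2 (E = -15*1/2 = -15/2 ≈ -7.5000)
((((E + 16)/(-14 + K(-2)))*6)*(-35) - 7089)/(31629 + 8053) = ((((-15/2 + 16)/(-14 + (-18 - 2)))*6)*(-35) - 7089)/(31629 + 8053) = (((17/(2*(-14 - 20)))*6)*(-35) - 7089)/39682 = ((((17/2)/(-34))*6)*(-35) - 7089)*(1/39682) = ((((17/2)*(-1/34))*6)*(-35) - 7089)*(1/39682) = (-1/4*6*(-35) - 7089)*(1/39682) = (-3/2*(-35) - 7089)*(1/39682) = (105/2 - 7089)*(1/39682) = -14073/2*1/39682 = -14073/79364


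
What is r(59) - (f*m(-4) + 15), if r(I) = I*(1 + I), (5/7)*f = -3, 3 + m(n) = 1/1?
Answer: 17583/5 ≈ 3516.6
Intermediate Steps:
m(n) = -2 (m(n) = -3 + 1/1 = -3 + 1 = -2)
f = -21/5 (f = (7/5)*(-3) = -21/5 ≈ -4.2000)
r(59) - (f*m(-4) + 15) = 59*(1 + 59) - (-21/5*(-2) + 15) = 59*60 - (42/5 + 15) = 3540 - 1*117/5 = 3540 - 117/5 = 17583/5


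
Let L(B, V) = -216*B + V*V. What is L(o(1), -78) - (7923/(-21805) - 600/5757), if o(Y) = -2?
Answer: 272673733457/41843795 ≈ 6516.5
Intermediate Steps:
L(B, V) = V**2 - 216*B (L(B, V) = -216*B + V**2 = V**2 - 216*B)
L(o(1), -78) - (7923/(-21805) - 600/5757) = ((-78)**2 - 216*(-2)) - (7923/(-21805) - 600/5757) = (6084 + 432) - (7923*(-1/21805) - 600*1/5757) = 6516 - (-7923/21805 - 200/1919) = 6516 - 1*(-19565237/41843795) = 6516 + 19565237/41843795 = 272673733457/41843795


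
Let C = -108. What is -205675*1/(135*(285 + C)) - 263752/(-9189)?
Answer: 98053477/4879359 ≈ 20.096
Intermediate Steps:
-205675*1/(135*(285 + C)) - 263752/(-9189) = -205675*1/(135*(285 - 108)) - 263752/(-9189) = -205675/(177*135) - 263752*(-1/9189) = -205675/23895 + 263752/9189 = -205675*1/23895 + 263752/9189 = -41135/4779 + 263752/9189 = 98053477/4879359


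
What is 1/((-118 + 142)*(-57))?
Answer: -1/1368 ≈ -0.00073099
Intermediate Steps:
1/((-118 + 142)*(-57)) = 1/(24*(-57)) = 1/(-1368) = -1/1368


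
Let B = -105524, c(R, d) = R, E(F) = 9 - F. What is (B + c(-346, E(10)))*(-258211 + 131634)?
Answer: 13400706990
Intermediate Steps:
(B + c(-346, E(10)))*(-258211 + 131634) = (-105524 - 346)*(-258211 + 131634) = -105870*(-126577) = 13400706990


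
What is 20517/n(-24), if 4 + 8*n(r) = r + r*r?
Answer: 41034/137 ≈ 299.52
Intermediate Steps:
n(r) = -½ + r/8 + r²/8 (n(r) = -½ + (r + r*r)/8 = -½ + (r + r²)/8 = -½ + (r/8 + r²/8) = -½ + r/8 + r²/8)
20517/n(-24) = 20517/(-½ + (⅛)*(-24) + (⅛)*(-24)²) = 20517/(-½ - 3 + (⅛)*576) = 20517/(-½ - 3 + 72) = 20517/(137/2) = 20517*(2/137) = 41034/137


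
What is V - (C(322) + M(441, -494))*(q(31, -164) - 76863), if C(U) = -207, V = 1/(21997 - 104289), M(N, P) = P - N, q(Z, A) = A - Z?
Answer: -7241715420913/82292 ≈ -8.8000e+7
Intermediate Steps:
V = -1/82292 (V = 1/(-82292) = -1/82292 ≈ -1.2152e-5)
V - (C(322) + M(441, -494))*(q(31, -164) - 76863) = -1/82292 - (-207 + (-494 - 1*441))*((-164 - 1*31) - 76863) = -1/82292 - (-207 + (-494 - 441))*((-164 - 31) - 76863) = -1/82292 - (-207 - 935)*(-195 - 76863) = -1/82292 - (-1142)*(-77058) = -1/82292 - 1*88000236 = -1/82292 - 88000236 = -7241715420913/82292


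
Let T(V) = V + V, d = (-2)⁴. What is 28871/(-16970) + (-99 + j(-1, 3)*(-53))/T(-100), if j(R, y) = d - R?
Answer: 55979/16970 ≈ 3.2987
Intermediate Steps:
d = 16
T(V) = 2*V
j(R, y) = 16 - R
28871/(-16970) + (-99 + j(-1, 3)*(-53))/T(-100) = 28871/(-16970) + (-99 + (16 - 1*(-1))*(-53))/((2*(-100))) = 28871*(-1/16970) + (-99 + (16 + 1)*(-53))/(-200) = -28871/16970 + (-99 + 17*(-53))*(-1/200) = -28871/16970 + (-99 - 901)*(-1/200) = -28871/16970 - 1000*(-1/200) = -28871/16970 + 5 = 55979/16970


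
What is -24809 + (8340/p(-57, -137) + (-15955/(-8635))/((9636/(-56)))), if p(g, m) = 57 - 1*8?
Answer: -5022788453269/203856807 ≈ -24639.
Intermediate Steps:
p(g, m) = 49 (p(g, m) = 57 - 8 = 49)
-24809 + (8340/p(-57, -137) + (-15955/(-8635))/((9636/(-56)))) = -24809 + (8340/49 + (-15955/(-8635))/((9636/(-56)))) = -24809 + (8340*(1/49) + (-15955*(-1/8635))/((9636*(-1/56)))) = -24809 + (8340/49 + 3191/(1727*(-2409/14))) = -24809 + (8340/49 + (3191/1727)*(-14/2409)) = -24809 + (8340/49 - 44674/4160343) = -24809 + 34695071594/203856807 = -5022788453269/203856807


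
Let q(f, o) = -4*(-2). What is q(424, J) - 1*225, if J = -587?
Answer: -217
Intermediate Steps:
q(f, o) = 8
q(424, J) - 1*225 = 8 - 1*225 = 8 - 225 = -217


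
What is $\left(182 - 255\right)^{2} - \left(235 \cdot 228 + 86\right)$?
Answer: $-48337$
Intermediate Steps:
$\left(182 - 255\right)^{2} - \left(235 \cdot 228 + 86\right) = \left(-73\right)^{2} - \left(53580 + 86\right) = 5329 - 53666 = -48337$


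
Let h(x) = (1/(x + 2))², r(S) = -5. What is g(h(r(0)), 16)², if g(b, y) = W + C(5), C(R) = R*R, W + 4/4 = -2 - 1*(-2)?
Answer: 576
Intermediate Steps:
W = -1 (W = -1 + (-2 - 1*(-2)) = -1 + (-2 + 2) = -1 + 0 = -1)
C(R) = R²
h(x) = (2 + x)⁻² (h(x) = (1/(2 + x))² = (2 + x)⁻²)
g(b, y) = 24 (g(b, y) = -1 + 5² = -1 + 25 = 24)
g(h(r(0)), 16)² = 24² = 576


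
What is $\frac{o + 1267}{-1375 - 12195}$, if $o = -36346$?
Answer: $\frac{35079}{13570} \approx 2.585$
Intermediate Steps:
$\frac{o + 1267}{-1375 - 12195} = \frac{-36346 + 1267}{-1375 - 12195} = - \frac{35079}{-13570} = \left(-35079\right) \left(- \frac{1}{13570}\right) = \frac{35079}{13570}$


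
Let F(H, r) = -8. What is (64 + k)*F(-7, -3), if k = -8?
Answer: -448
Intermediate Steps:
(64 + k)*F(-7, -3) = (64 - 8)*(-8) = 56*(-8) = -448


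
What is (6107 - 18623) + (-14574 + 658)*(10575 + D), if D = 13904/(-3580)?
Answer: -131672551304/895 ≈ -1.4712e+8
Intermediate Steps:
D = -3476/895 (D = 13904*(-1/3580) = -3476/895 ≈ -3.8838)
(6107 - 18623) + (-14574 + 658)*(10575 + D) = (6107 - 18623) + (-14574 + 658)*(10575 - 3476/895) = -12516 - 13916*9461149/895 = -12516 - 131661349484/895 = -131672551304/895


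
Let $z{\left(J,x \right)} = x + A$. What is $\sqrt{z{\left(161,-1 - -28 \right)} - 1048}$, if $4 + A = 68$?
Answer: $i \sqrt{957} \approx 30.935 i$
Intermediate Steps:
$A = 64$ ($A = -4 + 68 = 64$)
$z{\left(J,x \right)} = 64 + x$ ($z{\left(J,x \right)} = x + 64 = 64 + x$)
$\sqrt{z{\left(161,-1 - -28 \right)} - 1048} = \sqrt{\left(64 - -27\right) - 1048} = \sqrt{\left(64 + \left(-1 + 28\right)\right) - 1048} = \sqrt{\left(64 + 27\right) - 1048} = \sqrt{91 - 1048} = \sqrt{-957} = i \sqrt{957}$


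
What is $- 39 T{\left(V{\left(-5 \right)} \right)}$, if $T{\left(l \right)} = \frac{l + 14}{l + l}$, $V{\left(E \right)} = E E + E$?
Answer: $- \frac{663}{20} \approx -33.15$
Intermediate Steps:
$V{\left(E \right)} = E + E^{2}$ ($V{\left(E \right)} = E^{2} + E = E + E^{2}$)
$T{\left(l \right)} = \frac{14 + l}{2 l}$
$- 39 T{\left(V{\left(-5 \right)} \right)} = - 39 \frac{14 - 5 \left(1 - 5\right)}{2 \left(- 5 \left(1 - 5\right)\right)} = - 39 \frac{14 - -20}{2 \left(\left(-5\right) \left(-4\right)\right)} = - 39 \frac{14 + 20}{2 \cdot 20} = - 39 \cdot \frac{1}{2} \cdot \frac{1}{20} \cdot 34 = \left(-39\right) \frac{17}{20} = - \frac{663}{20}$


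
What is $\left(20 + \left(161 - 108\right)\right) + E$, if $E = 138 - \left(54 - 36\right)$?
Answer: $193$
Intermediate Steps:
$E = 120$ ($E = 138 - 18 = 120$)
$\left(20 + \left(161 - 108\right)\right) + E = \left(20 + \left(161 - 108\right)\right) + 120 = \left(20 + 53\right) + 120 = 73 + 120 = 193$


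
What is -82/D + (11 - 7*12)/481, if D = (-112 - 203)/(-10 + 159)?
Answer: 5853863/151515 ≈ 38.636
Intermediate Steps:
D = -315/149 ≈ -2.1141
-82/D + (11 - 7*12)/481 = -82/(-315/149) + (11 - 7*12)/481 = -82*(-149/315) + (11 - 84)*(1/481) = 12218/315 - 73*1/481 = 12218/315 - 73/481 = 5853863/151515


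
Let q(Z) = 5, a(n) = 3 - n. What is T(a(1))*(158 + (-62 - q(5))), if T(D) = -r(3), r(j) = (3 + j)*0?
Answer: 0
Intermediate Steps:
r(j) = 0
T(D) = 0 (T(D) = -1*0 = 0)
T(a(1))*(158 + (-62 - q(5))) = 0*(158 + (-62 - 1*5)) = 0*(158 + (-62 - 5)) = 0*(158 - 67) = 0*91 = 0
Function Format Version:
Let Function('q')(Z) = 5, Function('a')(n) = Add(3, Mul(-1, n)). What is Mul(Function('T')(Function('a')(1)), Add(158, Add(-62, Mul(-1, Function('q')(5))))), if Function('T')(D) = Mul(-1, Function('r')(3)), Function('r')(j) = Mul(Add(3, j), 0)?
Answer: 0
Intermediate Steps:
Function('r')(j) = 0
Function('T')(D) = 0 (Function('T')(D) = Mul(-1, 0) = 0)
Mul(Function('T')(Function('a')(1)), Add(158, Add(-62, Mul(-1, Function('q')(5))))) = Mul(0, Add(158, Add(-62, Mul(-1, 5)))) = Mul(0, Add(158, Add(-62, -5))) = Mul(0, Add(158, -67)) = Mul(0, 91) = 0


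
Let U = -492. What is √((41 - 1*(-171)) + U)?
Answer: 2*I*√70 ≈ 16.733*I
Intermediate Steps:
√((41 - 1*(-171)) + U) = √((41 - 1*(-171)) - 492) = √((41 + 171) - 492) = √(212 - 492) = √(-280) = 2*I*√70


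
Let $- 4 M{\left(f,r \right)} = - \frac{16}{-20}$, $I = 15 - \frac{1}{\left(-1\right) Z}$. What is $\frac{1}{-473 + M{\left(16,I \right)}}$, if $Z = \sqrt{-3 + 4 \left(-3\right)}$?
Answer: $- \frac{5}{2366} \approx -0.0021133$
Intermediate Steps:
$Z = i \sqrt{15}$ ($Z = \sqrt{-3 - 12} = \sqrt{-15} = i \sqrt{15} \approx 3.873 i$)
$I = 15 - \frac{i \sqrt{15}}{15}$ ($I = 15 - \frac{1}{\left(-1\right) i \sqrt{15}} = 15 - \frac{i \sqrt{15}}{15} \approx 15.0 - 0.2582 i$)
$M{\left(f,r \right)} = - \frac{1}{5}$ ($M{\left(f,r \right)} = - \frac{\left(-16\right) \frac{1}{-20}}{4} = - \frac{\left(-16\right) \left(- \frac{1}{20}\right)}{4} = \left(- \frac{1}{4}\right) \frac{4}{5} = - \frac{1}{5}$)
$\frac{1}{-473 + M{\left(16,I \right)}} = \frac{1}{-473 - \frac{1}{5}} = \frac{1}{- \frac{2366}{5}} = - \frac{5}{2366}$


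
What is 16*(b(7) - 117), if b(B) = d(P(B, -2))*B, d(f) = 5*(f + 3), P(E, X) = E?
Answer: 3728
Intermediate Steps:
d(f) = 15 + 5*f (d(f) = 5*(3 + f) = 15 + 5*f)
b(B) = B*(15 + 5*B) (b(B) = (15 + 5*B)*B = B*(15 + 5*B))
16*(b(7) - 117) = 16*(5*7*(3 + 7) - 117) = 16*(5*7*10 - 117) = 16*(350 - 117) = 16*233 = 3728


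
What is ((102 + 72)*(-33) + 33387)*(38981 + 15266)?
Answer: 1499658315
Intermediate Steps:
((102 + 72)*(-33) + 33387)*(38981 + 15266) = (174*(-33) + 33387)*54247 = (-5742 + 33387)*54247 = 27645*54247 = 1499658315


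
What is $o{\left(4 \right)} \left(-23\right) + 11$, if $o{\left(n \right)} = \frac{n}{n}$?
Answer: $-12$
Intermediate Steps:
$o{\left(n \right)} = 1$
$o{\left(4 \right)} \left(-23\right) + 11 = 1 \left(-23\right) + 11 = -23 + 11 = -12$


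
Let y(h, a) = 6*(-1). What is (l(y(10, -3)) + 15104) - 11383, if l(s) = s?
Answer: 3715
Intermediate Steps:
y(h, a) = -6
(l(y(10, -3)) + 15104) - 11383 = (-6 + 15104) - 11383 = 15098 - 11383 = 3715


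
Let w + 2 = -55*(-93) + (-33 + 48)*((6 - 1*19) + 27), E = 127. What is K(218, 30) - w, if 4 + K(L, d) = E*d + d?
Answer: -1487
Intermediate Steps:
K(L, d) = -4 + 128*d (K(L, d) = -4 + (127*d + d) = -4 + 128*d)
w = 5323 (w = -2 + (-55*(-93) + (-33 + 48)*((6 - 1*19) + 27)) = -2 + (5115 + 15*((6 - 19) + 27)) = -2 + (5115 + 15*(-13 + 27)) = -2 + (5115 + 15*14) = -2 + (5115 + 210) = -2 + 5325 = 5323)
K(218, 30) - w = (-4 + 128*30) - 1*5323 = (-4 + 3840) - 5323 = 3836 - 5323 = -1487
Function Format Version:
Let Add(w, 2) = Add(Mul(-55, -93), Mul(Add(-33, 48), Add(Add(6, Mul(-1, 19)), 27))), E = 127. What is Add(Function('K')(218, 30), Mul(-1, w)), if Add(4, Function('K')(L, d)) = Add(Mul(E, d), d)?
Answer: -1487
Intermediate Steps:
Function('K')(L, d) = Add(-4, Mul(128, d)) (Function('K')(L, d) = Add(-4, Add(Mul(127, d), d)) = Add(-4, Mul(128, d)))
w = 5323 (w = Add(-2, Add(Mul(-55, -93), Mul(Add(-33, 48), Add(Add(6, Mul(-1, 19)), 27)))) = Add(-2, Add(5115, Mul(15, Add(Add(6, -19), 27)))) = Add(-2, Add(5115, Mul(15, Add(-13, 27)))) = Add(-2, Add(5115, Mul(15, 14))) = Add(-2, Add(5115, 210)) = Add(-2, 5325) = 5323)
Add(Function('K')(218, 30), Mul(-1, w)) = Add(Add(-4, Mul(128, 30)), Mul(-1, 5323)) = Add(Add(-4, 3840), -5323) = Add(3836, -5323) = -1487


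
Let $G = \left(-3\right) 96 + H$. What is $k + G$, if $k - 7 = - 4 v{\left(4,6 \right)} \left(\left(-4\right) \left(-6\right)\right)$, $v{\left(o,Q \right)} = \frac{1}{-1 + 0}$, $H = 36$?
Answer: $-149$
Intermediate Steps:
$v{\left(o,Q \right)} = -1$ ($v{\left(o,Q \right)} = \frac{1}{-1} = -1$)
$G = -252$ ($G = \left(-3\right) 96 + 36 = -288 + 36 = -252$)
$k = 103$ ($k = 7 + \left(-4\right) \left(-1\right) \left(\left(-4\right) \left(-6\right)\right) = 7 + 4 \cdot 24 = 7 + 96 = 103$)
$k + G = 103 - 252 = -149$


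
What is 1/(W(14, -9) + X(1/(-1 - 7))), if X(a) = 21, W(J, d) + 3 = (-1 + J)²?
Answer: 1/187 ≈ 0.0053476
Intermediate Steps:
W(J, d) = -3 + (-1 + J)²
1/(W(14, -9) + X(1/(-1 - 7))) = 1/((-3 + (-1 + 14)²) + 21) = 1/((-3 + 13²) + 21) = 1/((-3 + 169) + 21) = 1/(166 + 21) = 1/187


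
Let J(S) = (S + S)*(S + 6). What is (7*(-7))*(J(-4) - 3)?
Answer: 931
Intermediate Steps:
J(S) = 2*S*(6 + S) (J(S) = (2*S)*(6 + S) = 2*S*(6 + S))
(7*(-7))*(J(-4) - 3) = (7*(-7))*(2*(-4)*(6 - 4) - 3) = -49*(2*(-4)*2 - 3) = -49*(-16 - 3) = -49*(-19) = 931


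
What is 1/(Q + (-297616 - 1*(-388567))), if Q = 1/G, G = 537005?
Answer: 537005/48841141756 ≈ 1.0995e-5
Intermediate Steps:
Q = 1/537005 ≈ 1.8622e-6
1/(Q + (-297616 - 1*(-388567))) = 1/(1/537005 + (-297616 - 1*(-388567))) = 1/(1/537005 + (-297616 + 388567)) = 1/(1/537005 + 90951) = 1/(48841141756/537005) = 537005/48841141756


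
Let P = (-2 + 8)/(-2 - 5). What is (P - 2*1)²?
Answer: 400/49 ≈ 8.1633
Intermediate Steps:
P = -6/7 (P = 6/(-7) = 6*(-⅐) = -6/7 ≈ -0.85714)
(P - 2*1)² = (-6/7 - 2*1)² = (-6/7 - 2)² = (-20/7)² = 400/49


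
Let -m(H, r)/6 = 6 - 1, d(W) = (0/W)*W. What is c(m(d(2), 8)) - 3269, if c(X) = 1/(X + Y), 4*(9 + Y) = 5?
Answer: -493623/151 ≈ -3269.0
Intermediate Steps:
Y = -31/4 (Y = -9 + (¼)*5 = -9 + 5/4 = -31/4 ≈ -7.7500)
d(W) = 0 (d(W) = 0*W = 0)
m(H, r) = -30 (m(H, r) = -6*(6 - 1) = -6*5 = -30)
c(X) = 1/(-31/4 + X) (c(X) = 1/(X - 31/4) = 1/(-31/4 + X))
c(m(d(2), 8)) - 3269 = 4/(-31 + 4*(-30)) - 3269 = 4/(-31 - 120) - 3269 = 4/(-151) - 3269 = 4*(-1/151) - 3269 = -4/151 - 3269 = -493623/151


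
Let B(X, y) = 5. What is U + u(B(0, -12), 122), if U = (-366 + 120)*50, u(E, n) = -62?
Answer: -12362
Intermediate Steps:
U = -12300 (U = -246*50 = -12300)
U + u(B(0, -12), 122) = -12300 - 62 = -12362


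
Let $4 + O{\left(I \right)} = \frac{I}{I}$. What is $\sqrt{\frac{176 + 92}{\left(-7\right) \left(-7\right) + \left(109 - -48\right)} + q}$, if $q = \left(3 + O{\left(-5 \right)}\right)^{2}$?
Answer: $\frac{\sqrt{13802}}{103} \approx 1.1406$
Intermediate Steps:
$O{\left(I \right)} = -3$ ($O{\left(I \right)} = -4 + \frac{I}{I} = -4 + 1 = -3$)
$q = 0$ ($q = \left(3 - 3\right)^{2} = 0^{2} = 0$)
$\sqrt{\frac{176 + 92}{\left(-7\right) \left(-7\right) + \left(109 - -48\right)} + q} = \sqrt{\frac{176 + 92}{\left(-7\right) \left(-7\right) + \left(109 - -48\right)} + 0} = \sqrt{\frac{268}{49 + \left(109 + 48\right)} + 0} = \sqrt{\frac{268}{49 + 157} + 0} = \sqrt{\frac{268}{206} + 0} = \sqrt{268 \cdot \frac{1}{206} + 0} = \sqrt{\frac{134}{103} + 0} = \sqrt{\frac{134}{103}} = \frac{\sqrt{13802}}{103}$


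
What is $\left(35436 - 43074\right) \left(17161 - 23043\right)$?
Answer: $44926716$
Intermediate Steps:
$\left(35436 - 43074\right) \left(17161 - 23043\right) = - 7638 \left(17161 - 23043\right) = \left(-7638\right) \left(-5882\right) = 44926716$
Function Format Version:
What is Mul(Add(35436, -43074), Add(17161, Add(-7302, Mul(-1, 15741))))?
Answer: 44926716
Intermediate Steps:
Mul(Add(35436, -43074), Add(17161, Add(-7302, Mul(-1, 15741)))) = Mul(-7638, Add(17161, Add(-7302, -15741))) = Mul(-7638, Add(17161, -23043)) = Mul(-7638, -5882) = 44926716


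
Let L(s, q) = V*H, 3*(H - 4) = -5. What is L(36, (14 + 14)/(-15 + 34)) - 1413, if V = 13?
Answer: -4148/3 ≈ -1382.7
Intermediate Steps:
H = 7/3 (H = 4 + (⅓)*(-5) = 4 - 5/3 = 7/3 ≈ 2.3333)
L(s, q) = 91/3 (L(s, q) = 13*(7/3) = 91/3)
L(36, (14 + 14)/(-15 + 34)) - 1413 = 91/3 - 1413 = -4148/3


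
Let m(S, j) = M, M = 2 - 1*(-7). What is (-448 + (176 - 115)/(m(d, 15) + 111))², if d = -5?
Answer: 2883582601/14400 ≈ 2.0025e+5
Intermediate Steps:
M = 9 (M = 2 + 7 = 9)
m(S, j) = 9
(-448 + (176 - 115)/(m(d, 15) + 111))² = (-448 + (176 - 115)/(9 + 111))² = (-448 + 61/120)² = (-53699/120)² = 2883582601/14400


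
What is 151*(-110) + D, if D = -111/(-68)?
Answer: -1129369/68 ≈ -16608.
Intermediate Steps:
D = 111/68 (D = -111*(-1/68) = 111/68 ≈ 1.6324)
151*(-110) + D = 151*(-110) + 111/68 = -16610 + 111/68 = -1129369/68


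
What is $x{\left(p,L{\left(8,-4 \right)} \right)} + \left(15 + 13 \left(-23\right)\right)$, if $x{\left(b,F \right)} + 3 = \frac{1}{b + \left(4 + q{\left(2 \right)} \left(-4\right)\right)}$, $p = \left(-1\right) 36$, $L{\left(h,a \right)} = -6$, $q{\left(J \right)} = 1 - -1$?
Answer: $- \frac{11481}{40} \approx -287.02$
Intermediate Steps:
$q{\left(J \right)} = 2$ ($q{\left(J \right)} = 1 + 1 = 2$)
$p = -36$
$x{\left(b,F \right)} = -3 + \frac{1}{-4 + b}$ ($x{\left(b,F \right)} = -3 + \frac{1}{b + \left(4 + 2 \left(-4\right)\right)} = -3 + \frac{1}{b + \left(4 - 8\right)} = -3 + \frac{1}{b - 4} = -3 + \frac{1}{-4 + b}$)
$x{\left(p,L{\left(8,-4 \right)} \right)} + \left(15 + 13 \left(-23\right)\right) = \frac{13 - -108}{-4 - 36} + \left(15 + 13 \left(-23\right)\right) = \frac{13 + 108}{-40} + \left(15 - 299\right) = \left(- \frac{1}{40}\right) 121 - 284 = - \frac{121}{40} - 284 = - \frac{11481}{40}$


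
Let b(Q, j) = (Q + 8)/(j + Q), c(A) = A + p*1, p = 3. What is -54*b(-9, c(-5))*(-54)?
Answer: 2916/11 ≈ 265.09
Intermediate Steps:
c(A) = 3 + A (c(A) = A + 3*1 = A + 3 = 3 + A)
b(Q, j) = (8 + Q)/(Q + j)
-54*b(-9, c(-5))*(-54) = -54*(8 - 9)/(-9 + (3 - 5))*(-54) = -54*(-1)/(-9 - 2)*(-54) = -54*(-1)/(-11)*(-54) = -(-54)*(-1)/11*(-54) = -54*1/11*(-54) = -54/11*(-54) = 2916/11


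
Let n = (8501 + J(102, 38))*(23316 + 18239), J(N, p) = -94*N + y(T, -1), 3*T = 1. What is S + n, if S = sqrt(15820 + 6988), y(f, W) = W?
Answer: -45211840 + 2*sqrt(5702) ≈ -4.5212e+7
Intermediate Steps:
T = 1/3 (T = (1/3)*1 = 1/3 ≈ 0.33333)
J(N, p) = -1 - 94*N (J(N, p) = -94*N - 1 = -1 - 94*N)
n = -45211840 (n = (8501 + (-1 - 94*102))*(23316 + 18239) = (8501 + (-1 - 9588))*41555 = (8501 - 9589)*41555 = -1088*41555 = -45211840)
S = 2*sqrt(5702) (S = sqrt(22808) = 2*sqrt(5702) ≈ 151.02)
S + n = 2*sqrt(5702) - 45211840 = -45211840 + 2*sqrt(5702)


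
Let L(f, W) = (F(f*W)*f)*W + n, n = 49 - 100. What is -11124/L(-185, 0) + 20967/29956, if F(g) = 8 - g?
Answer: 111433287/509252 ≈ 218.82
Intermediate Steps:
n = -51
L(f, W) = -51 + W*f*(8 - W*f) (L(f, W) = ((8 - f*W)*f)*W - 51 = ((8 - W*f)*f)*W - 51 = (f*(8 - W*f))*W - 51 = W*f*(8 - W*f) - 51 = -51 + W*f*(8 - W*f))
-11124/L(-185, 0) + 20967/29956 = -11124/(-51 - 1*0*(-185)*(-8 + 0*(-185))) + 20967/29956 = -11124/(-51 - 1*0*(-185)*(-8 + 0)) + 20967*(1/29956) = -11124/(-51 - 1*0*(-185)*(-8)) + 20967/29956 = -11124/(-51 + 0) + 20967/29956 = -11124/(-51) + 20967/29956 = -11124*(-1/51) + 20967/29956 = 3708/17 + 20967/29956 = 111433287/509252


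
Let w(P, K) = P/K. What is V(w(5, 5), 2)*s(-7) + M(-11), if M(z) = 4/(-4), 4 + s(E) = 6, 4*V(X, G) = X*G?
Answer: 0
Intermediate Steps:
V(X, G) = G*X/4 (V(X, G) = (X*G)/4 = (G*X)/4 = G*X/4)
s(E) = 2 (s(E) = -4 + 6 = 2)
M(z) = -1 (M(z) = 4*(-1/4) = -1)
V(w(5, 5), 2)*s(-7) + M(-11) = ((1/4)*2*(5/5))*2 - 1 = ((1/4)*2*(5*(1/5)))*2 - 1 = ((1/4)*2*1)*2 - 1 = (1/2)*2 - 1 = 1 - 1 = 0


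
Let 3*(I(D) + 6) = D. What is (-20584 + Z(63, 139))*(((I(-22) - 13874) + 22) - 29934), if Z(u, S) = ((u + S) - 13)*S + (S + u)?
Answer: -257934274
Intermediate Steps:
I(D) = -6 + D/3
Z(u, S) = S + u + S*(-13 + S + u) (Z(u, S) = ((S + u) - 13)*S + (S + u) = (-13 + S + u)*S + (S + u) = S*(-13 + S + u) + (S + u) = S + u + S*(-13 + S + u))
(-20584 + Z(63, 139))*(((I(-22) - 13874) + 22) - 29934) = (-20584 + (63 + 139² - 12*139 + 139*63))*((((-6 + (⅓)*(-22)) - 13874) + 22) - 29934) = (-20584 + (63 + 19321 - 1668 + 8757))*((((-6 - 22/3) - 13874) + 22) - 29934) = (-20584 + 26473)*(((-40/3 - 13874) + 22) - 29934) = 5889*((-41662/3 + 22) - 29934) = 5889*(-41596/3 - 29934) = 5889*(-131398/3) = -257934274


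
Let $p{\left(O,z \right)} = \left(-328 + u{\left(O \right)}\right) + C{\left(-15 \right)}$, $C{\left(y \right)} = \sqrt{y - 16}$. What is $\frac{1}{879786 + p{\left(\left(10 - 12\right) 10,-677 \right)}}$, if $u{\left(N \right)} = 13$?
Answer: $\frac{879471}{773469239872} - \frac{i \sqrt{31}}{773469239872} \approx 1.137 \cdot 10^{-6} - 7.1984 \cdot 10^{-12} i$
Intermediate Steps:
$C{\left(y \right)} = \sqrt{-16 + y}$
$p{\left(O,z \right)} = -315 + i \sqrt{31}$ ($p{\left(O,z \right)} = \left(-328 + 13\right) + \sqrt{-16 - 15} = -315 + \sqrt{-31} = -315 + i \sqrt{31}$)
$\frac{1}{879786 + p{\left(\left(10 - 12\right) 10,-677 \right)}} = \frac{1}{879786 - \left(315 - i \sqrt{31}\right)} = \frac{1}{879471 + i \sqrt{31}}$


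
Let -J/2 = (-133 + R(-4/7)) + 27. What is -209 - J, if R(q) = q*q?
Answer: -20597/49 ≈ -420.35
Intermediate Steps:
R(q) = q²
J = 10356/49 (J = -2*((-133 + (-4/7)²) + 27) = -2*((-133 + 16/49) + 27) = -2*(-6501/49 + 27) = -2*(-5178/49) = 10356/49 ≈ 211.35)
-209 - J = -209 - 1*10356/49 = -209 - 10356/49 = -20597/49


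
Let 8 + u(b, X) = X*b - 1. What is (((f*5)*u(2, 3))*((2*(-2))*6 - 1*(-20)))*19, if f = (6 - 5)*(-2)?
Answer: -2280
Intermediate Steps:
f = -2 (f = 1*(-2) = -2)
u(b, X) = -9 + X*b (u(b, X) = -8 + (X*b - 1) = -8 + (-1 + X*b) = -9 + X*b)
(((f*5)*u(2, 3))*((2*(-2))*6 - 1*(-20)))*19 = (((-2*5)*(-9 + 3*2))*((2*(-2))*6 - 1*(-20)))*19 = ((-10*(-9 + 6))*(-4*6 + 20))*19 = ((-10*(-3))*(-24 + 20))*19 = (30*(-4))*19 = -120*19 = -2280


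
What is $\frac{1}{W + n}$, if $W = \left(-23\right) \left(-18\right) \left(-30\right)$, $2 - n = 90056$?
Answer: $- \frac{1}{102474} \approx -9.7586 \cdot 10^{-6}$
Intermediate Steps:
$n = -90054$ ($n = 2 - 90056 = -90054$)
$W = -12420$ ($W = 414 \left(-30\right) = -12420$)
$\frac{1}{W + n} = \frac{1}{-12420 - 90054} = \frac{1}{-102474} = - \frac{1}{102474}$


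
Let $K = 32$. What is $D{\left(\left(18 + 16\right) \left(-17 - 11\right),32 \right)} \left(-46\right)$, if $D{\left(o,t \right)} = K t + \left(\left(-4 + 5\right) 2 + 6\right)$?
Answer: $-47472$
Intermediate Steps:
$D{\left(o,t \right)} = 8 + 32 t$ ($D{\left(o,t \right)} = 32 t + \left(\left(-4 + 5\right) 2 + 6\right) = 32 t + \left(1 \cdot 2 + 6\right) = 32 t + \left(2 + 6\right) = 32 t + 8 = 8 + 32 t$)
$D{\left(\left(18 + 16\right) \left(-17 - 11\right),32 \right)} \left(-46\right) = \left(8 + 32 \cdot 32\right) \left(-46\right) = \left(8 + 1024\right) \left(-46\right) = 1032 \left(-46\right) = -47472$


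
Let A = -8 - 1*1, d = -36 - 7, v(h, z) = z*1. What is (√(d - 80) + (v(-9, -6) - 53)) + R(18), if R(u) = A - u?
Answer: -86 + I*√123 ≈ -86.0 + 11.091*I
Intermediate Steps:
v(h, z) = z
d = -43
A = -9 (A = -8 - 1 = -9)
R(u) = -9 - u
(√(d - 80) + (v(-9, -6) - 53)) + R(18) = (√(-43 - 80) + (-6 - 53)) + (-9 - 1*18) = (√(-123) - 59) + (-9 - 18) = (I*√123 - 59) - 27 = (-59 + I*√123) - 27 = -86 + I*√123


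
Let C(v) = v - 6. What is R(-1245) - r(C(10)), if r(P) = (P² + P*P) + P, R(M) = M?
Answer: -1281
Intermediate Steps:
C(v) = -6 + v
r(P) = P + 2*P² (r(P) = (P² + P²) + P = 2*P² + P = P + 2*P²)
R(-1245) - r(C(10)) = -1245 - (-6 + 10)*(1 + 2*(-6 + 10)) = -1245 - 4*(1 + 2*4) = -1245 - 4*(1 + 8) = -1245 - 4*9 = -1245 - 1*36 = -1245 - 36 = -1281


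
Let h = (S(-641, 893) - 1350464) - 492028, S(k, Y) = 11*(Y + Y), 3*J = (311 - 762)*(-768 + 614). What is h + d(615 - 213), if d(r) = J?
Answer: -5399084/3 ≈ -1.7997e+6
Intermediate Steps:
J = 69454/3 (J = ((311 - 762)*(-768 + 614))/3 = (-451*(-154))/3 = (⅓)*69454 = 69454/3 ≈ 23151.)
S(k, Y) = 22*Y (S(k, Y) = 11*(2*Y) = 22*Y)
d(r) = 69454/3
h = -1822846 (h = (22*893 - 1350464) - 492028 = (19646 - 1350464) - 492028 = -1330818 - 492028 = -1822846)
h + d(615 - 213) = -1822846 + 69454/3 = -5399084/3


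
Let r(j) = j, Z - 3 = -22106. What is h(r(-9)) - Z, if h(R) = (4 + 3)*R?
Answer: 22040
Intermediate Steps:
Z = -22103 (Z = 3 - 22106 = -22103)
h(R) = 7*R
h(r(-9)) - Z = 7*(-9) - 1*(-22103) = -63 + 22103 = 22040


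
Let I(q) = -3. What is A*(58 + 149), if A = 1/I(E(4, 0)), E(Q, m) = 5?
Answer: -69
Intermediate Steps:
A = -⅓ (A = 1/(-3) = -⅓ ≈ -0.33333)
A*(58 + 149) = -(58 + 149)/3 = -⅓*207 = -69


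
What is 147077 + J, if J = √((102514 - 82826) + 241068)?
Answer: 147077 + 2*√65189 ≈ 1.4759e+5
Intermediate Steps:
J = 2*√65189 (J = √(19688 + 241068) = √260756 = 2*√65189 ≈ 510.64)
147077 + J = 147077 + 2*√65189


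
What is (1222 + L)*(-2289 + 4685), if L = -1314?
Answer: -220432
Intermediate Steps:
(1222 + L)*(-2289 + 4685) = (1222 - 1314)*(-2289 + 4685) = -92*2396 = -220432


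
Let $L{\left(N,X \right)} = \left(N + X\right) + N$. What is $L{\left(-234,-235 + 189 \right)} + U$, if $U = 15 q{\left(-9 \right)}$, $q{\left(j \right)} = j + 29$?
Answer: $-214$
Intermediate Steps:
$q{\left(j \right)} = 29 + j$
$L{\left(N,X \right)} = X + 2 N$
$U = 300$ ($U = 15 \left(29 - 9\right) = 15 \cdot 20 = 300$)
$L{\left(-234,-235 + 189 \right)} + U = \left(\left(-235 + 189\right) + 2 \left(-234\right)\right) + 300 = \left(-46 - 468\right) + 300 = -514 + 300 = -214$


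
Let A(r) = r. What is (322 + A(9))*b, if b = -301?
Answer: -99631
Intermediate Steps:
(322 + A(9))*b = (322 + 9)*(-301) = 331*(-301) = -99631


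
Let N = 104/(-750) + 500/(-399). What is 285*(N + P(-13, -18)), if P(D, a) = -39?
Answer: -2014541/175 ≈ -11512.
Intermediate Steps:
N = -69416/49875 (N = 104*(-1/750) + 500*(-1/399) = -52/375 - 500/399 = -69416/49875 ≈ -1.3918)
285*(N + P(-13, -18)) = 285*(-69416/49875 - 39) = 285*(-2014541/49875) = -2014541/175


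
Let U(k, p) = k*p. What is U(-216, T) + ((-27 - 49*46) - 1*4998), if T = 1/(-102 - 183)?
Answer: -691433/95 ≈ -7278.2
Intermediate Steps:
T = -1/285 (T = 1/(-285) = -1/285 ≈ -0.0035088)
U(-216, T) + ((-27 - 49*46) - 1*4998) = -216*(-1/285) + ((-27 - 49*46) - 1*4998) = 72/95 + ((-27 - 2254) - 4998) = 72/95 + (-2281 - 4998) = 72/95 - 7279 = -691433/95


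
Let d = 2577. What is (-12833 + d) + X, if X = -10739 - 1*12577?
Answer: -33572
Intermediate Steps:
X = -23316 (X = -10739 - 12577 = -23316)
(-12833 + d) + X = (-12833 + 2577) - 23316 = -10256 - 23316 = -33572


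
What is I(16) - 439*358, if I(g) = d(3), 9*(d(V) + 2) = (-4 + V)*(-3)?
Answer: -471491/3 ≈ -1.5716e+5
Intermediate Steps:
d(V) = -2/3 - V/3 (d(V) = -2 + ((-4 + V)*(-3))/9 = -2 + (12 - 3*V)/9 = -2 + (4/3 - V/3) = -2/3 - V/3)
I(g) = -5/3 (I(g) = -2/3 - 1/3*3 = -2/3 - 1 = -5/3)
I(16) - 439*358 = -5/3 - 439*358 = -5/3 - 157162 = -471491/3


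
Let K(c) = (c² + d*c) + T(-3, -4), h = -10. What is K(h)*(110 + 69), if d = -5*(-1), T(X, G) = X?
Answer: 8413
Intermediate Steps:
d = 5
K(c) = -3 + c² + 5*c (K(c) = (c² + 5*c) - 3 = -3 + c² + 5*c)
K(h)*(110 + 69) = (-3 + (-10)² + 5*(-10))*(110 + 69) = (-3 + 100 - 50)*179 = 47*179 = 8413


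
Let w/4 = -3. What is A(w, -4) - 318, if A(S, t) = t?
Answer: -322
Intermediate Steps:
w = -12 (w = 4*(-3) = -12)
A(w, -4) - 318 = -4 - 318 = -322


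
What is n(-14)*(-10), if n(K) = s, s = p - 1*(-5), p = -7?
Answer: 20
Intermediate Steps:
s = -2 (s = -7 - 1*(-5) = -7 + 5 = -2)
n(K) = -2
n(-14)*(-10) = -2*(-10) = 20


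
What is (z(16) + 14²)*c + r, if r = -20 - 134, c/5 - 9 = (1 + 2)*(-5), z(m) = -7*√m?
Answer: -5194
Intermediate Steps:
c = -30 (c = 45 + 5*((1 + 2)*(-5)) = 45 + 5*(3*(-5)) = 45 + 5*(-15) = 45 - 75 = -30)
r = -154
(z(16) + 14²)*c + r = (-7*√16 + 14²)*(-30) - 154 = (-7*4 + 196)*(-30) - 154 = (-28 + 196)*(-30) - 154 = 168*(-30) - 154 = -5040 - 154 = -5194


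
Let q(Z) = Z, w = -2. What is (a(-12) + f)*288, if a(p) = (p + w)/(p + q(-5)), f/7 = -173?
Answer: -5925024/17 ≈ -3.4853e+5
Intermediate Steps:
f = -1211 (f = 7*(-173) = -1211)
a(p) = (-2 + p)/(-5 + p) (a(p) = (p - 2)/(p - 5) = (-2 + p)/(-5 + p))
(a(-12) + f)*288 = ((-2 - 12)/(-5 - 12) - 1211)*288 = (-14/(-17) - 1211)*288 = (-1/17*(-14) - 1211)*288 = (14/17 - 1211)*288 = -20573/17*288 = -5925024/17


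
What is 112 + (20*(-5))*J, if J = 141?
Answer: -13988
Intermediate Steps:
112 + (20*(-5))*J = 112 + (20*(-5))*141 = 112 - 100*141 = 112 - 14100 = -13988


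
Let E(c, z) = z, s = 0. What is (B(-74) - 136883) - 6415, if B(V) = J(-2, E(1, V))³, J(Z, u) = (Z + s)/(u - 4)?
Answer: -8500294061/59319 ≈ -1.4330e+5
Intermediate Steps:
J(Z, u) = Z/(-4 + u) (J(Z, u) = (Z + 0)/(u - 4) = Z/(-4 + u))
B(V) = -8/(-4 + V)³ (B(V) = (-2/(-4 + V))³ = -8/(-4 + V)³)
(B(-74) - 136883) - 6415 = (-8/(-4 - 74)³ - 136883) - 6415 = (-8/(-78)³ - 136883) - 6415 = (-8*(-1/474552) - 136883) - 6415 = (1/59319 - 136883) - 6415 = -8119762676/59319 - 6415 = -8500294061/59319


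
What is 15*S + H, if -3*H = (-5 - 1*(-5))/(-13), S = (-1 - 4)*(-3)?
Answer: 225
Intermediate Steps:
S = 15 (S = -5*(-3) = 15)
H = 0 (H = -(-5 - 1*(-5))/(3*(-13)) = -(-5 + 5)*(-1)/(3*13) = -0*(-1)/13 = -1/3*0 = 0)
15*S + H = 15*15 + 0 = 225 + 0 = 225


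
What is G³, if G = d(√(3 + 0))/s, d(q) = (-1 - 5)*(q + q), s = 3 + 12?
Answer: -192*√3/125 ≈ -2.6604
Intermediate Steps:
s = 15
d(q) = -12*q
G = -4*√3/5 (G = -12*√(3 + 0)/15 = -12*√3*(1/15) = -4*√3/5 ≈ -1.3856)
G³ = (-4*√3/5)³ = -192*√3/125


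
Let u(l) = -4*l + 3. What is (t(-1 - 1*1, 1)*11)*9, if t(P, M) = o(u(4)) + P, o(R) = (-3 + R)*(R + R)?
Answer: 40986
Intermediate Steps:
u(l) = 3 - 4*l
o(R) = 2*R*(-3 + R) (o(R) = (-3 + R)*(2*R) = 2*R*(-3 + R))
t(P, M) = 416 + P (t(P, M) = 2*(3 - 4*4)*(-3 + (3 - 4*4)) + P = 2*(3 - 16)*(-3 + (3 - 16)) + P = 2*(-13)*(-3 - 13) + P = 2*(-13)*(-16) + P = 416 + P)
(t(-1 - 1*1, 1)*11)*9 = ((416 + (-1 - 1*1))*11)*9 = ((416 + (-1 - 1))*11)*9 = ((416 - 2)*11)*9 = (414*11)*9 = 4554*9 = 40986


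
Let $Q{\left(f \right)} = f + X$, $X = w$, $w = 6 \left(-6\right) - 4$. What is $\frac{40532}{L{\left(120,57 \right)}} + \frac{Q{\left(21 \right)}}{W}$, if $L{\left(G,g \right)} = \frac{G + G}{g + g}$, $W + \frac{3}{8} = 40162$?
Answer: $\frac{61857575891}{3212930} \approx 19253.0$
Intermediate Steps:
$W = \frac{321293}{8}$ ($W = - \frac{3}{8} + 40162 = \frac{321293}{8} \approx 40162.0$)
$L{\left(G,g \right)} = \frac{G}{g}$ ($L{\left(G,g \right)} = \frac{2 G}{2 g} = 2 G \frac{1}{2 g} = \frac{G}{g}$)
$w = -40$ ($w = -36 - 4 = -40$)
$X = -40$
$Q{\left(f \right)} = -40 + f$ ($Q{\left(f \right)} = f - 40 = -40 + f$)
$\frac{40532}{L{\left(120,57 \right)}} + \frac{Q{\left(21 \right)}}{W} = \frac{40532}{120 \cdot \frac{1}{57}} + \frac{-40 + 21}{\frac{321293}{8}} = \frac{40532}{120 \cdot \frac{1}{57}} - \frac{152}{321293} = \frac{40532}{\frac{40}{19}} - \frac{152}{321293} = 40532 \cdot \frac{19}{40} - \frac{152}{321293} = \frac{192527}{10} - \frac{152}{321293} = \frac{61857575891}{3212930}$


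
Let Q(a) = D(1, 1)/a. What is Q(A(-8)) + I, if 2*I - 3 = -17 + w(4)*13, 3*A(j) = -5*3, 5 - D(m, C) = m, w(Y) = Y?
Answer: 91/5 ≈ 18.200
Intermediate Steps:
D(m, C) = 5 - m
A(j) = -5 (A(j) = (-5*3)/3 = (⅓)*(-15) = -5)
Q(a) = 4/a (Q(a) = (5 - 1*1)/a = (5 - 1)/a = 4/a)
I = 19 (I = 3/2 + (-17 + 4*13)/2 = 3/2 + (-17 + 52)/2 = 3/2 + (½)*35 = 3/2 + 35/2 = 19)
Q(A(-8)) + I = 4/(-5) + 19 = 4*(-⅕) + 19 = -⅘ + 19 = 91/5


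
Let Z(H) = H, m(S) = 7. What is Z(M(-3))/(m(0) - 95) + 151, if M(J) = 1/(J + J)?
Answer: 79729/528 ≈ 151.00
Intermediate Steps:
M(J) = 1/(2*J)
Z(M(-3))/(m(0) - 95) + 151 = ((½)/(-3))/(7 - 95) + 151 = ((½)*(-⅓))/(-88) + 151 = -⅙*(-1/88) + 151 = 1/528 + 151 = 79729/528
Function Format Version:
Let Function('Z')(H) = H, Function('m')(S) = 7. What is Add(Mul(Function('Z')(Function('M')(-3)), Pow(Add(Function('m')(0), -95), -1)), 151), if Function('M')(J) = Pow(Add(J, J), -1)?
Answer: Rational(79729, 528) ≈ 151.00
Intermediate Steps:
Function('M')(J) = Mul(Rational(1, 2), Pow(J, -1)) (Function('M')(J) = Pow(Mul(2, J), -1) = Mul(Rational(1, 2), Pow(J, -1)))
Add(Mul(Function('Z')(Function('M')(-3)), Pow(Add(Function('m')(0), -95), -1)), 151) = Add(Mul(Mul(Rational(1, 2), Pow(-3, -1)), Pow(Add(7, -95), -1)), 151) = Add(Mul(Mul(Rational(1, 2), Rational(-1, 3)), Pow(-88, -1)), 151) = Add(Mul(Rational(-1, 6), Rational(-1, 88)), 151) = Add(Rational(1, 528), 151) = Rational(79729, 528)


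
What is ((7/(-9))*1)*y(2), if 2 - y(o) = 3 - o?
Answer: -7/9 ≈ -0.77778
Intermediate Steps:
y(o) = -1 + o (y(o) = 2 - (3 - o) = 2 + (-3 + o) = -1 + o)
((7/(-9))*1)*y(2) = ((7/(-9))*1)*(-1 + 2) = ((7*(-1/9))*1)*1 = -7/9*1*1 = -7/9*1 = -7/9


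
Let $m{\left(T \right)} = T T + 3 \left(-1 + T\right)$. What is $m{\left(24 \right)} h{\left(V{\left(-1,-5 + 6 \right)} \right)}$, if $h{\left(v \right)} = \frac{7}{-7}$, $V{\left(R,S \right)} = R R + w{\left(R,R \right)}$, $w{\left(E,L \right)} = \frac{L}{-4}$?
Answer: $-645$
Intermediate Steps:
$w{\left(E,L \right)} = - \frac{L}{4}$ ($w{\left(E,L \right)} = L \left(- \frac{1}{4}\right) = - \frac{L}{4}$)
$m{\left(T \right)} = -3 + T^{2} + 3 T$ ($m{\left(T \right)} = T^{2} + \left(-3 + 3 T\right) = -3 + T^{2} + 3 T$)
$V{\left(R,S \right)} = R^{2} - \frac{R}{4}$ ($V{\left(R,S \right)} = R R - \frac{R}{4} = R^{2} - \frac{R}{4}$)
$h{\left(v \right)} = -1$ ($h{\left(v \right)} = 7 \left(- \frac{1}{7}\right) = -1$)
$m{\left(24 \right)} h{\left(V{\left(-1,-5 + 6 \right)} \right)} = \left(-3 + 24^{2} + 3 \cdot 24\right) \left(-1\right) = \left(-3 + 576 + 72\right) \left(-1\right) = 645 \left(-1\right) = -645$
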